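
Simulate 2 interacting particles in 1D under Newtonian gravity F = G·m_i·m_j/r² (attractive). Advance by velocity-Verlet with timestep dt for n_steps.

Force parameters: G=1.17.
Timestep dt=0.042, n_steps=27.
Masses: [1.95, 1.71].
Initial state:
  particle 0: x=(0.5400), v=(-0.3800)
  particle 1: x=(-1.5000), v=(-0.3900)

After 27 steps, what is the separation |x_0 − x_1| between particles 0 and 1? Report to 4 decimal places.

1.2971

step 0: x0=(0.5400) x1=(-1.5000)
step 1: x0=(0.5236) x1=(-1.5159)
step 2: x0=(0.5064) x1=(-1.5308)
step 3: x0=(0.4883) x1=(-1.5448)
step 4: x0=(0.4694) x1=(-1.5578)
step 5: x0=(0.4496) x1=(-1.5698)
step 6: x0=(0.4289) x1=(-1.5808)
step 7: x0=(0.4074) x1=(-1.5908)
step 8: x0=(0.3850) x1=(-1.5998)
step 9: x0=(0.3616) x1=(-1.6078)
step 10: x0=(0.3374) x1=(-1.6148)
step 11: x0=(0.3123) x1=(-1.6207)
step 12: x0=(0.2862) x1=(-1.6255)
step 13: x0=(0.2591) x1=(-1.6292)
step 14: x0=(0.2311) x1=(-1.6318)
step 15: x0=(0.2020) x1=(-1.6333)
step 16: x0=(0.1719) x1=(-1.6335)
step 17: x0=(0.1407) x1=(-1.6325)
step 18: x0=(0.1084) x1=(-1.6302)
step 19: x0=(0.0749) x1=(-1.6266)
step 20: x0=(0.0402) x1=(-1.6216)
step 21: x0=(0.0042) x1=(-1.6152)
step 22: x0=(-0.0332) x1=(-1.6072)
step 23: x0=(-0.0719) x1=(-1.5975)
step 24: x0=(-0.1122) x1=(-1.5862)
step 25: x0=(-0.1541) x1=(-1.5730)
step 26: x0=(-0.1977) x1=(-1.5578)
step 27: x0=(-0.2433) x1=(-1.5404)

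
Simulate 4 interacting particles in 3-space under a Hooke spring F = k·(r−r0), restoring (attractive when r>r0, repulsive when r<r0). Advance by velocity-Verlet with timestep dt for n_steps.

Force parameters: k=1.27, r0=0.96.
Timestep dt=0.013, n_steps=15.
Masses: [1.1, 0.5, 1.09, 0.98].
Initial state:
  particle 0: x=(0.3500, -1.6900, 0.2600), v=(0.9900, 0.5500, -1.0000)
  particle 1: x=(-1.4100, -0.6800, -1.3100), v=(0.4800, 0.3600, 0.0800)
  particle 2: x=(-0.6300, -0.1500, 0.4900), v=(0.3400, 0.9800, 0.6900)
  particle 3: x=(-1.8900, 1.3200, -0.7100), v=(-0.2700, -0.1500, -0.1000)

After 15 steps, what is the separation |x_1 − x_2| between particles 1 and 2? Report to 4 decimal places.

1.9938

step 0: x0=(0.3500, -1.6900, 0.2600) x1=(-1.4100, -0.6800, -1.3100) x2=(-0.6300, -0.1500, 0.4900) x3=(-1.8900, 1.3200, -0.7100)
step 1: x0=(0.3626, -1.6825, 0.2468) x1=(-1.4035, -0.6752, -1.3085) x2=(-0.6256, -0.1373, 0.4988) x3=(-1.8932, 1.3176, -0.7112)
step 2: x0=(0.3745, -1.6743, 0.2334) x1=(-1.3964, -0.6700, -1.3060) x2=(-0.6214, -0.1246, 0.5072) x3=(-1.8958, 1.3143, -0.7121)
step 3: x0=(0.3857, -1.6654, 0.2196) x1=(-1.3889, -0.6645, -1.3025) x2=(-0.6173, -0.1119, 0.5153) x3=(-1.8979, 1.3100, -0.7128)
step 4: x0=(0.3964, -1.6557, 0.2056) x1=(-1.3808, -0.6587, -1.2981) x2=(-0.6134, -0.0993, 0.5231) x3=(-1.8993, 1.3049, -0.7133)
step 5: x0=(0.4063, -1.6454, 0.1912) x1=(-1.3721, -0.6526, -1.2927) x2=(-0.6095, -0.0868, 0.5304) x3=(-1.9001, 1.2988, -0.7135)
step 6: x0=(0.4157, -1.6344, 0.1766) x1=(-1.3630, -0.6461, -1.2864) x2=(-0.6058, -0.0743, 0.5375) x3=(-1.9004, 1.2919, -0.7135)
step 7: x0=(0.4243, -1.6227, 0.1617) x1=(-1.3533, -0.6393, -1.2791) x2=(-0.6023, -0.0619, 0.5441) x3=(-1.9000, 1.2840, -0.7133)
step 8: x0=(0.4324, -1.6102, 0.1465) x1=(-1.3431, -0.6322, -1.2710) x2=(-0.5988, -0.0495, 0.5504) x3=(-1.8990, 1.2754, -0.7128)
step 9: x0=(0.4397, -1.5971, 0.1311) x1=(-1.3324, -0.6248, -1.2619) x2=(-0.5955, -0.0372, 0.5563) x3=(-1.8974, 1.2658, -0.7121)
step 10: x0=(0.4464, -1.5833, 0.1155) x1=(-1.3212, -0.6171, -1.2518) x2=(-0.5923, -0.0249, 0.5618) x3=(-1.8952, 1.2554, -0.7111)
step 11: x0=(0.4525, -1.5688, 0.0996) x1=(-1.3095, -0.6091, -1.2409) x2=(-0.5892, -0.0127, 0.5669) x3=(-1.8923, 1.2441, -0.7099)
step 12: x0=(0.4579, -1.5537, 0.0834) x1=(-1.2973, -0.6008, -1.2292) x2=(-0.5862, -0.0006, 0.5717) x3=(-1.8889, 1.2321, -0.7085)
step 13: x0=(0.4627, -1.5379, 0.0671) x1=(-1.2847, -0.5922, -1.2165) x2=(-0.5834, 0.0114, 0.5761) x3=(-1.8849, 1.2192, -0.7069)
step 14: x0=(0.4668, -1.5214, 0.0505) x1=(-1.2715, -0.5832, -1.2031) x2=(-0.5806, 0.0233, 0.5801) x3=(-1.8802, 1.2055, -0.7050)
step 15: x0=(0.4703, -1.5043, 0.0338) x1=(-1.2579, -0.5740, -1.1888) x2=(-0.5780, 0.0352, 0.5837) x3=(-1.8750, 1.1910, -0.7030)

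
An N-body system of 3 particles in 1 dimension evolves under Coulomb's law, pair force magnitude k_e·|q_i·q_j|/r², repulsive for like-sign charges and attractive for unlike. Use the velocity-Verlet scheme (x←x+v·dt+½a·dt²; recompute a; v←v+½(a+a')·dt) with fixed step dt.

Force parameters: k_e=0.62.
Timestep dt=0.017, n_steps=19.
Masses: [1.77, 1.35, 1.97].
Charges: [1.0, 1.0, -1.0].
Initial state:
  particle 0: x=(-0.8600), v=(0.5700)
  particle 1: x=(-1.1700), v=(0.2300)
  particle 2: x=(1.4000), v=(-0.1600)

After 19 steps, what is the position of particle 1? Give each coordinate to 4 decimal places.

step 0: x0=(-0.8600) x1=(-1.1700) x2=(1.4000)
step 1: x0=(-0.8498) x1=(-1.1668) x2=(1.3973)
step 2: x0=(-0.8385) x1=(-1.1648) x2=(1.3945)
step 3: x0=(-0.8263) x1=(-1.1641) x2=(1.3917)
step 4: x0=(-0.8132) x1=(-1.1646) x2=(1.3889)
step 5: x0=(-0.7992) x1=(-1.1661) x2=(1.3860)
step 6: x0=(-0.7844) x1=(-1.1685) x2=(1.3831)
step 7: x0=(-0.7690) x1=(-1.1719) x2=(1.3802)
step 8: x0=(-0.7529) x1=(-1.1760) x2=(1.3772)
step 9: x0=(-0.7362) x1=(-1.1809) x2=(1.3742)
step 10: x0=(-0.7190) x1=(-1.1864) x2=(1.3712)
step 11: x0=(-0.7013) x1=(-1.1925) x2=(1.3681)
step 12: x0=(-0.6831) x1=(-1.1991) x2=(1.3650)
step 13: x0=(-0.6646) x1=(-1.2062) x2=(1.3619)
step 14: x0=(-0.6456) x1=(-1.2137) x2=(1.3587)
step 15: x0=(-0.6264) x1=(-1.2217) x2=(1.3555)
step 16: x0=(-0.6068) x1=(-1.2299) x2=(1.3522)
step 17: x0=(-0.5869) x1=(-1.2385) x2=(1.3489)
step 18: x0=(-0.5668) x1=(-1.2474) x2=(1.3456)
step 19: x0=(-0.5464) x1=(-1.2566) x2=(1.3423)

(-1.2566)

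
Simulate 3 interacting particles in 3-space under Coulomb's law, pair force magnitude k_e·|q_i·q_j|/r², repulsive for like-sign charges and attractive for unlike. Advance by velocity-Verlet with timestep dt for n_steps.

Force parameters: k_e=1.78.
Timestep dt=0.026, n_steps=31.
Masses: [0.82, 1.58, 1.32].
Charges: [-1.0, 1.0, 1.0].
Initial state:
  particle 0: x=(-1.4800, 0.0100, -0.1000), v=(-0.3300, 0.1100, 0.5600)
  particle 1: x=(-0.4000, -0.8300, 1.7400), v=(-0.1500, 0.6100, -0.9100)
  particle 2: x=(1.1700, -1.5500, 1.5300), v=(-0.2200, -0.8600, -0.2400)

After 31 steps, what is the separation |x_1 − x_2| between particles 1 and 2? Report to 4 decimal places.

2.7030

step 0: x0=(-1.4800, 0.0100, -0.1000) x1=(-0.4000, -0.8300, 1.7400) x2=(1.1700, -1.5500, 1.5300)
step 1: x0=(-1.4885, 0.0128, -0.0853) x1=(-0.4040, -0.8141, 1.7163) x2=(1.1644, -1.5724, 1.5237)
step 2: x0=(-1.4967, 0.0154, -0.0703) x1=(-0.4084, -0.7980, 1.6925) x2=(1.1590, -1.5949, 1.5174)
step 3: x0=(-1.5047, 0.0179, -0.0550) x1=(-0.4130, -0.7817, 1.6686) x2=(1.1538, -1.6175, 1.5110)
step 4: x0=(-1.5125, 0.0202, -0.0395) x1=(-0.4179, -0.7653, 1.6446) x2=(1.1488, -1.6402, 1.5045)
step 5: x0=(-1.5200, 0.0223, -0.0236) x1=(-0.4232, -0.7486, 1.6205) x2=(1.1440, -1.6630, 1.4980)
step 6: x0=(-1.5272, 0.0242, -0.0074) x1=(-0.4286, -0.7319, 1.5963) x2=(1.1393, -1.6859, 1.4914)
step 7: x0=(-1.5342, 0.0260, 0.0091) x1=(-0.4344, -0.7149, 1.5719) x2=(1.1349, -1.7089, 1.4848)
step 8: x0=(-1.5409, 0.0275, 0.0259) x1=(-0.4405, -0.6977, 1.5475) x2=(1.1306, -1.7320, 1.4781)
step 9: x0=(-1.5473, 0.0289, 0.0430) x1=(-0.4468, -0.6804, 1.5229) x2=(1.1264, -1.7552, 1.4714)
step 10: x0=(-1.5534, 0.0301, 0.0604) x1=(-0.4535, -0.6629, 1.4981) x2=(1.1224, -1.7785, 1.4647)
step 11: x0=(-1.5592, 0.0311, 0.0782) x1=(-0.4604, -0.6452, 1.4732) x2=(1.1186, -1.8020, 1.4579)
step 12: x0=(-1.5647, 0.0319, 0.0964) x1=(-0.4676, -0.6273, 1.4482) x2=(1.1149, -1.8255, 1.4511)
step 13: x0=(-1.5698, 0.0325, 0.1148) x1=(-0.4750, -0.6091, 1.4230) x2=(1.1113, -1.8491, 1.4443)
step 14: x0=(-1.5746, 0.0328, 0.1337) x1=(-0.4828, -0.5908, 1.3976) x2=(1.1078, -1.8728, 1.4374)
step 15: x0=(-1.5790, 0.0330, 0.1529) x1=(-0.4908, -0.5724, 1.3721) x2=(1.1045, -1.8967, 1.4306)
step 16: x0=(-1.5830, 0.0329, 0.1725) x1=(-0.4992, -0.5537, 1.3463) x2=(1.1013, -1.9206, 1.4237)
step 17: x0=(-1.5867, 0.0325, 0.1925) x1=(-0.5078, -0.5348, 1.3204) x2=(1.0981, -1.9446, 1.4168)
step 18: x0=(-1.5898, 0.0319, 0.2129) x1=(-0.5168, -0.5156, 1.2943) x2=(1.0951, -1.9687, 1.4098)
step 19: x0=(-1.5925, 0.0311, 0.2337) x1=(-0.5260, -0.4963, 1.2680) x2=(1.0921, -1.9929, 1.4029)
step 20: x0=(-1.5948, 0.0300, 0.2549) x1=(-0.5356, -0.4768, 1.2415) x2=(1.0893, -2.0171, 1.3959)
step 21: x0=(-1.5965, 0.0286, 0.2766) x1=(-0.5455, -0.4571, 1.2147) x2=(1.0865, -2.0415, 1.3889)
step 22: x0=(-1.5977, 0.0269, 0.2987) x1=(-0.5558, -0.4371, 1.1878) x2=(1.0837, -2.0659, 1.3820)
step 23: x0=(-1.5982, 0.0250, 0.3213) x1=(-0.5664, -0.4170, 1.1606) x2=(1.0811, -2.0905, 1.3750)
step 24: x0=(-1.5982, 0.0227, 0.3444) x1=(-0.5774, -0.3966, 1.1331) x2=(1.0785, -2.1151, 1.3680)
step 25: x0=(-1.5974, 0.0202, 0.3679) x1=(-0.5888, -0.3760, 1.1054) x2=(1.0760, -2.1397, 1.3610)
step 26: x0=(-1.5959, 0.0173, 0.3920) x1=(-0.6006, -0.3552, 1.0775) x2=(1.0735, -2.1644, 1.3540)
step 27: x0=(-1.5936, 0.0140, 0.4166) x1=(-0.6129, -0.3341, 1.0492) x2=(1.0710, -2.1892, 1.3470)
step 28: x0=(-1.5904, 0.0104, 0.4418) x1=(-0.6257, -0.3128, 1.0207) x2=(1.0686, -2.2141, 1.3400)
step 29: x0=(-1.5863, 0.0065, 0.4675) x1=(-0.6390, -0.2913, 0.9919) x2=(1.0663, -2.2390, 1.3330)
step 30: x0=(-1.5810, 0.0021, 0.4937) x1=(-0.6529, -0.2695, 0.9628) x2=(1.0640, -2.2640, 1.3260)
step 31: x0=(-1.5746, -0.0026, 0.5206) x1=(-0.6675, -0.2475, 0.9334) x2=(1.0617, -2.2890, 1.3190)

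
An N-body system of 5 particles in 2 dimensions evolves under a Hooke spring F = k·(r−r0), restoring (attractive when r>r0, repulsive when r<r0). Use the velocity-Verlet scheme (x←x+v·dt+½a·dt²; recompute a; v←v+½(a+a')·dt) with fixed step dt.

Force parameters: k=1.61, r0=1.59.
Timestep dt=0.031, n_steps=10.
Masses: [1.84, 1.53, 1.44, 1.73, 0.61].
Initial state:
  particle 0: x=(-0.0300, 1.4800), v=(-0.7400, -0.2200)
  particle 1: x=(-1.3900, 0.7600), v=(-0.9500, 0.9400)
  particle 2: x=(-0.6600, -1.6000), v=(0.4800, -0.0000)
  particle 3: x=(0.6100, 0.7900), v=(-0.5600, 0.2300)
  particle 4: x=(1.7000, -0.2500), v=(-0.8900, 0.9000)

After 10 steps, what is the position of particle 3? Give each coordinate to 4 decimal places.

step 0: x0=(-0.0300, 1.4800) x1=(-1.3900, 0.7600) x2=(-0.6600, -1.6000) x3=(0.6100, 0.7900) x4=(1.7000, -0.2500)
step 1: x0=(-0.0530, 1.4725) x1=(-1.4183, 0.7884) x2=(-0.6443, -1.5979) x3=(0.5924, 0.7965) x4=(1.6685, -0.2215)
step 2: x0=(-0.0760, 1.4637) x1=(-1.4444, 0.8155) x2=(-0.6270, -1.5916) x3=(0.5743, 0.8018) x4=(1.6293, -0.1918)
step 3: x0=(-0.0992, 1.4535) x1=(-1.4683, 0.8410) x2=(-0.6083, -1.5810) x3=(0.5557, 0.8058) x4=(1.5826, -0.1611)
step 4: x0=(-0.1224, 1.4422) x1=(-1.4898, 0.8651) x2=(-0.5882, -1.5663) x3=(0.5366, 0.8087) x4=(1.5289, -0.1295)
step 5: x0=(-0.1458, 1.4296) x1=(-1.5092, 0.8876) x2=(-0.5669, -1.5474) x3=(0.5170, 0.8105) x4=(1.4684, -0.0972)
step 6: x0=(-0.1692, 1.4160) x1=(-1.5264, 0.9086) x2=(-0.5446, -1.5245) x3=(0.4969, 0.8113) x4=(1.4017, -0.0644)
step 7: x0=(-0.1928, 1.4013) x1=(-1.5414, 0.9282) x2=(-0.5213, -1.4975) x3=(0.4763, 0.8110) x4=(1.3292, -0.0313)
step 8: x0=(-0.2164, 1.3856) x1=(-1.5544, 0.9462) x2=(-0.4973, -1.4667) x3=(0.4552, 0.8099) x4=(1.2515, 0.0019)
step 9: x0=(-0.2403, 1.3690) x1=(-1.5654, 0.9627) x2=(-0.4726, -1.4321) x3=(0.4337, 0.8079) x4=(1.1692, 0.0350)
step 10: x0=(-0.2643, 1.3517) x1=(-1.5745, 0.9777) x2=(-0.4475, -1.3940) x3=(0.4116, 0.8052) x4=(1.0829, 0.0678)

(0.4116, 0.8052)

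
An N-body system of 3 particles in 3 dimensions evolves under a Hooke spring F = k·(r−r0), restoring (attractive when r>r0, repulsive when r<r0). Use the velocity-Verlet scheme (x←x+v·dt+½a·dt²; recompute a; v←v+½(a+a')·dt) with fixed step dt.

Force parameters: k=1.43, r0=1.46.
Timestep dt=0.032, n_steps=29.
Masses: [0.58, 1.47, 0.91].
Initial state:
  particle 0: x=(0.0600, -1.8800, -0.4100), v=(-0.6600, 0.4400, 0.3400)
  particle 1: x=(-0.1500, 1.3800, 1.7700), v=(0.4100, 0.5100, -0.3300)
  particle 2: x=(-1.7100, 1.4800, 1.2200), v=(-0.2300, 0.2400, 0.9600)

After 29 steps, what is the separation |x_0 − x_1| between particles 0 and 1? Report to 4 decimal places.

1.4498

step 0: x0=(0.0600, -1.8800, -0.4100) x1=(-0.1500, 1.3800, 1.7700) x2=(-1.7100, 1.4800, 1.2200)
step 1: x0=(0.0373, -1.8606, -0.3961) x1=(-0.1369, 1.3953, 1.7587) x2=(-1.7163, 1.4859, 1.2499)
step 2: x0=(0.0114, -1.8306, -0.3760) x1=(-0.1239, 1.4086, 1.7460) x2=(-1.7204, 1.4883, 1.2782)
step 3: x0=(-0.0175, -1.7901, -0.3500) x1=(-0.1110, 1.4199, 1.7320) x2=(-1.7225, 1.4873, 1.3049)
step 4: x0=(-0.0493, -1.7393, -0.3180) x1=(-0.0982, 1.4292, 1.7166) x2=(-1.7225, 1.4829, 1.3300)
step 5: x0=(-0.0838, -1.6784, -0.2802) x1=(-0.0857, 1.4366, 1.6999) x2=(-1.7204, 1.4752, 1.3535)
step 6: x0=(-0.1210, -1.6078, -0.2369) x1=(-0.0733, 1.4421, 1.6820) x2=(-1.7164, 1.4643, 1.3754)
step 7: x0=(-0.1605, -1.5278, -0.1881) x1=(-0.0611, 1.4458, 1.6629) x2=(-1.7104, 1.4504, 1.3957)
step 8: x0=(-0.2023, -1.4389, -0.1342) x1=(-0.0493, 1.4478, 1.6427) x2=(-1.7026, 1.4335, 1.4146)
step 9: x0=(-0.2461, -1.3416, -0.0754) x1=(-0.0377, 1.4481, 1.6215) x2=(-1.6930, 1.4139, 1.4320)
step 10: x0=(-0.2917, -1.2363, -0.0120) x1=(-0.0264, 1.4469, 1.5993) x2=(-1.6817, 1.3917, 1.4481)
step 11: x0=(-0.3389, -1.1237, 0.0556) x1=(-0.0155, 1.4443, 1.5762) x2=(-1.6689, 1.3672, 1.4629)
step 12: x0=(-0.3876, -1.0043, 0.1271) x1=(-0.0049, 1.4404, 1.5523) x2=(-1.6546, 1.3406, 1.4765)
step 13: x0=(-0.4373, -0.8789, 0.2020) x1=(0.0052, 1.4352, 1.5278) x2=(-1.6389, 1.3120, 1.4890)
step 14: x0=(-0.4881, -0.7482, 0.2801) x1=(0.0150, 1.4290, 1.5026) x2=(-1.6221, 1.2818, 1.5005)
step 15: x0=(-0.5395, -0.6129, 0.3609) x1=(0.0244, 1.4218, 1.4769) x2=(-1.6041, 1.2501, 1.5111)
step 16: x0=(-0.5915, -0.4737, 0.4439) x1=(0.0334, 1.4138, 1.4507) x2=(-1.5851, 1.2173, 1.5210)
step 17: x0=(-0.6438, -0.3313, 0.5288) x1=(0.0420, 1.4052, 1.4243) x2=(-1.5653, 1.1836, 1.5303)
step 18: x0=(-0.6962, -0.1866, 0.6150) x1=(0.0503, 1.3960, 1.3976) x2=(-1.5448, 1.1492, 1.5391)
step 19: x0=(-0.7487, -0.0402, 0.7022) x1=(0.0582, 1.3864, 1.3707) x2=(-1.5238, 1.1144, 1.5476)
step 20: x0=(-0.8010, 0.1071, 0.7899) x1=(0.0658, 1.3765, 1.3437) x2=(-1.5024, 1.0795, 1.5559)
step 21: x0=(-0.8530, 0.2547, 0.8777) x1=(0.0732, 1.3665, 1.3166) x2=(-1.4808, 1.0446, 1.5642)
step 22: x0=(-0.9046, 0.4019, 0.9651) x1=(0.0804, 1.3564, 1.2896) x2=(-1.4592, 1.0100, 1.5727)
step 23: x0=(-0.9557, 0.5485, 1.0520) x1=(0.0875, 1.3463, 1.2626) x2=(-1.4378, 0.9760, 1.5815)
step 24: x0=(-1.0061, 0.6940, 1.1377) x1=(0.0946, 1.3363, 1.2357) x2=(-1.4167, 0.9424, 1.5910)
step 25: x0=(-1.0557, 0.8385, 1.2220) x1=(0.1017, 1.3263, 1.2088) x2=(-1.3962, 0.9095, 1.6013)
step 26: x0=(-1.1042, 0.9825, 1.3046) x1=(0.1088, 1.3164, 1.1819) x2=(-1.3764, 0.8768, 1.6126)
step 27: x0=(-1.1514, 1.1271, 1.3853) x1=(0.1160, 1.3064, 1.1551) x2=(-1.3576, 0.8437, 1.6251)
step 28: x0=(-1.1978, 1.2733, 1.4646) x1=(0.1233, 1.2965, 1.1283) x2=(-1.3393, 0.8096, 1.6385)
step 29: x0=(-1.2438, 1.4216, 1.5432) x1=(0.1304, 1.2865, 1.1015) x2=(-1.3212, 0.7742, 1.6523)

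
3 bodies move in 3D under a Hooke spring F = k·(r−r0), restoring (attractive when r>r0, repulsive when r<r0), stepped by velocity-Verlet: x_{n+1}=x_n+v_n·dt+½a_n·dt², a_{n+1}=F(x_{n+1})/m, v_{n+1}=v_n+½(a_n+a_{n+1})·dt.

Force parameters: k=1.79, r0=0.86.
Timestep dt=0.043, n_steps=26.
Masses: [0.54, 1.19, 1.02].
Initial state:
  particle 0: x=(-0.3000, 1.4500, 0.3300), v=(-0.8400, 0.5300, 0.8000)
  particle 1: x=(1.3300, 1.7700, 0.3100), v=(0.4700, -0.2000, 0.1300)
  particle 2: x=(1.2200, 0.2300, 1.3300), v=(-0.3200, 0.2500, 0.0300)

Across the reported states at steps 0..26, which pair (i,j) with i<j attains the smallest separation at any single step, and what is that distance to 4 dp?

step 0: x0=(-0.3000, 1.4500, 0.3300) x1=(1.3300, 1.7700, 0.3100) x2=(1.2200, 0.2300, 1.3300)
step 1: x0=(-0.3309, 1.4710, 0.3662) x1=(1.3490, 1.7600, 0.3164) x2=(1.2048, 0.2433, 1.3294)
step 2: x0=(-0.3509, 1.4883, 0.4059) x1=(1.3655, 1.7474, 0.3243) x2=(1.1869, 0.2616, 1.3252)
step 3: x0=(-0.3600, 1.5019, 0.4487) x1=(1.3794, 1.7323, 0.3338) x2=(1.1662, 0.2848, 1.3175)
step 4: x0=(-0.3580, 1.5117, 0.4943) x1=(1.3904, 1.7148, 0.3448) x2=(1.1430, 0.3128, 1.3064)
step 5: x0=(-0.3451, 1.5178, 0.5424) x1=(1.3987, 1.6951, 0.3574) x2=(1.1173, 0.3454, 1.2923)
step 6: x0=(-0.3216, 1.5204, 0.5926) x1=(1.4040, 1.6733, 0.3716) x2=(1.0893, 0.3823, 1.2753)
step 7: x0=(-0.2879, 1.5196, 0.6444) x1=(1.4065, 1.6496, 0.3872) x2=(1.0592, 0.4231, 1.2557)
step 8: x0=(-0.2447, 1.5156, 0.6974) x1=(1.4063, 1.6242, 0.4042) x2=(1.0273, 0.4677, 1.2338)
step 9: x0=(-0.1925, 1.5087, 0.7512) x1=(1.4033, 1.5973, 0.4226) x2=(0.9938, 0.5155, 1.2099)
step 10: x0=(-0.1324, 1.4992, 0.8053) x1=(1.3978, 1.5692, 0.4423) x2=(0.9591, 0.5661, 1.1843)
step 11: x0=(-0.0651, 1.4874, 0.8594) x1=(1.3900, 1.5399, 0.4631) x2=(0.9233, 0.6192, 1.1573)
step 12: x0=(0.0081, 1.4739, 0.9131) x1=(1.3800, 1.5099, 0.4850) x2=(0.8869, 0.6742, 1.1294)
step 13: x0=(0.0863, 1.4591, 0.9662) x1=(1.3681, 1.4792, 0.5079) x2=(0.8500, 0.7307, 1.1006)
step 14: x0=(0.1683, 1.4435, 1.0183) x1=(1.3546, 1.4480, 0.5316) x2=(0.8131, 0.7881, 1.0714)
step 15: x0=(0.2529, 1.4276, 1.0696) x1=(1.3398, 1.4165, 0.5559) x2=(0.7762, 0.8460, 1.0419)
step 16: x0=(0.3391, 1.4120, 1.1199) x1=(1.3241, 1.3850, 0.5808) x2=(0.7397, 0.9038, 1.0123)
step 17: x0=(0.4260, 1.3974, 1.1697) x1=(1.3076, 1.3534, 0.6060) x2=(0.7036, 0.9612, 0.9825)
step 18: x0=(0.5129, 1.3842, 1.2194) x1=(1.2908, 1.3219, 0.6315) x2=(0.6679, 1.0177, 0.9525)
step 19: x0=(0.5996, 1.3728, 1.2701) x1=(1.2740, 1.2906, 0.6570) x2=(0.6323, 1.0731, 0.9219)
step 20: x0=(0.6864, 1.3629, 1.3224) x1=(1.2574, 1.2593, 0.6825) x2=(0.5965, 1.1275, 0.8905)
step 21: x0=(0.7735, 1.3541, 1.3766) x1=(1.2411, 1.2282, 0.7079) x2=(0.5600, 1.1813, 0.8582)
step 22: x0=(0.8612, 1.3457, 1.4324) x1=(1.2254, 1.1971, 0.7331) x2=(0.5226, 1.2348, 0.8252)
step 23: x0=(0.9492, 1.3376, 1.4894) x1=(1.2101, 1.1659, 0.7581) x2=(0.4845, 1.2883, 0.7919)
step 24: x0=(1.0371, 1.3296, 1.5468) x1=(1.1953, 1.1346, 0.7830) x2=(0.4460, 1.3418, 0.7586)
step 25: x0=(1.1245, 1.3217, 1.6039) x1=(1.1807, 1.1032, 0.8077) x2=(0.4075, 1.3954, 0.7255)
step 26: x0=(1.2108, 1.3140, 1.6599) x1=(1.1662, 1.0718, 0.8323) x2=(0.3694, 1.4489, 0.6932)

pair (0,2), distance 0.4606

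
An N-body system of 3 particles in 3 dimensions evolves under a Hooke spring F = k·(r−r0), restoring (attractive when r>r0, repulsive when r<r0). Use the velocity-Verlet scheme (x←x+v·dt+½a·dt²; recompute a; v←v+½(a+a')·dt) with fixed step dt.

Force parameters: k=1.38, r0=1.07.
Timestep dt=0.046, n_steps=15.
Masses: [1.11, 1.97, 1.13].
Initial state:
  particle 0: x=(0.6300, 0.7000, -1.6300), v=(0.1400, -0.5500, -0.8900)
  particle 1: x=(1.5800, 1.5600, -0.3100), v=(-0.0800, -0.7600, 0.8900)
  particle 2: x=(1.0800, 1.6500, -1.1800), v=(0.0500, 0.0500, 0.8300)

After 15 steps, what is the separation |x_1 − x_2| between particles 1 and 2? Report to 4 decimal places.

step 0: x0=(0.6300, 0.7000, -1.6300) x1=(1.5800, 1.5600, -0.3100) x2=(1.0800, 1.6500, -1.1800)
step 1: x0=(0.6370, 0.6753, -1.6702) x1=(1.5760, 1.5248, -0.2694) x2=(1.0822, 1.6522, -1.1419)
step 2: x0=(0.6452, 0.6517, -1.7086) x1=(1.5715, 1.4890, -0.2297) x2=(1.0842, 1.6542, -1.1041)
step 3: x0=(0.6546, 0.6296, -1.7451) x1=(1.5665, 1.4526, -0.1908) x2=(1.0860, 1.6558, -1.0667)
step 4: x0=(0.6654, 0.6089, -1.7793) x1=(1.5608, 1.4157, -0.1530) x2=(1.0876, 1.6570, -1.0297)
step 5: x0=(0.6775, 0.5899, -1.8112) x1=(1.5545, 1.3782, -0.1162) x2=(1.0888, 1.6577, -0.9931)
step 6: x0=(0.6910, 0.5725, -1.8403) x1=(1.5476, 1.3401, -0.0806) x2=(1.0898, 1.6577, -0.9572)
step 7: x0=(0.7058, 0.5568, -1.8666) x1=(1.5402, 1.3014, -0.0463) x2=(1.0904, 1.6569, -0.9220)
step 8: x0=(0.7221, 0.5429, -1.8898) x1=(1.5321, 1.2622, -0.0132) x2=(1.0907, 1.6554, -0.8875)
step 9: x0=(0.7397, 0.5309, -1.9097) x1=(1.5234, 1.2224, 0.0184) x2=(1.0908, 1.6531, -0.8538)
step 10: x0=(0.7587, 0.5208, -1.9260) x1=(1.5142, 1.1821, 0.0486) x2=(1.0905, 1.6498, -0.8210)
step 11: x0=(0.7790, 0.5126, -1.9387) x1=(1.5043, 1.1413, 0.0773) x2=(1.0899, 1.6455, -0.7892)
step 12: x0=(0.8005, 0.5063, -1.9476) x1=(1.4939, 1.1000, 0.1044) x2=(1.0891, 1.6401, -0.7584)
step 13: x0=(0.8233, 0.5019, -1.9526) x1=(1.4829, 1.0583, 0.1299) x2=(1.0880, 1.6337, -0.7286)
step 14: x0=(0.8473, 0.4993, -1.9535) x1=(1.4714, 1.0162, 0.1537) x2=(1.0867, 1.6262, -0.6999)
step 15: x0=(0.8724, 0.4986, -1.9502) x1=(1.4594, 0.9737, 0.1758) x2=(1.0853, 1.6175, -0.6723)

1.1286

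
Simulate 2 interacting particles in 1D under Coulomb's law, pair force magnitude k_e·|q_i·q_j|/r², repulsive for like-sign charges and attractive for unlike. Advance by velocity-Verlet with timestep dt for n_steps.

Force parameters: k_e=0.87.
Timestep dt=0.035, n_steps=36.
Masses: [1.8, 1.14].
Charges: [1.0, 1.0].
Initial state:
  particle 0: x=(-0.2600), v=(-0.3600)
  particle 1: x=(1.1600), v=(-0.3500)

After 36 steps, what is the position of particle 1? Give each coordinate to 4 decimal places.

(0.9902)

step 0: x0=(-0.2600) x1=(1.1600)
step 1: x0=(-0.2727) x1=(1.1480)
step 2: x0=(-0.2858) x1=(1.1364)
step 3: x0=(-0.2991) x1=(1.1253)
step 4: x0=(-0.3127) x1=(1.1147)
step 5: x0=(-0.3267) x1=(1.1045)
step 6: x0=(-0.3409) x1=(1.0948)
step 7: x0=(-0.3554) x1=(1.0855)
step 8: x0=(-0.3701) x1=(1.0767)
step 9: x0=(-0.3852) x1=(1.0684)
step 10: x0=(-0.4005) x1=(1.0604)
step 11: x0=(-0.4161) x1=(1.0530)
step 12: x0=(-0.4320) x1=(1.0459)
step 13: x0=(-0.4482) x1=(1.0393)
step 14: x0=(-0.4646) x1=(1.0331)
step 15: x0=(-0.4813) x1=(1.0273)
step 16: x0=(-0.4983) x1=(1.0219)
step 17: x0=(-0.5155) x1=(1.0169)
step 18: x0=(-0.5330) x1=(1.0124)
step 19: x0=(-0.5507) x1=(1.0082)
step 20: x0=(-0.5686) x1=(1.0044)
step 21: x0=(-0.5868) x1=(1.0010)
step 22: x0=(-0.6052) x1=(0.9979)
step 23: x0=(-0.6239) x1=(0.9953)
step 24: x0=(-0.6428) x1=(0.9929)
step 25: x0=(-0.6619) x1=(0.9909)
step 26: x0=(-0.6812) x1=(0.9893)
step 27: x0=(-0.7007) x1=(0.9880)
step 28: x0=(-0.7205) x1=(0.9870)
step 29: x0=(-0.7404) x1=(0.9864)
step 30: x0=(-0.7606) x1=(0.9860)
step 31: x0=(-0.7809) x1=(0.9860)
step 32: x0=(-0.8014) x1=(0.9863)
step 33: x0=(-0.8222) x1=(0.9868)
step 34: x0=(-0.8431) x1=(0.9877)
step 35: x0=(-0.8641) x1=(0.9888)
step 36: x0=(-0.8854) x1=(0.9902)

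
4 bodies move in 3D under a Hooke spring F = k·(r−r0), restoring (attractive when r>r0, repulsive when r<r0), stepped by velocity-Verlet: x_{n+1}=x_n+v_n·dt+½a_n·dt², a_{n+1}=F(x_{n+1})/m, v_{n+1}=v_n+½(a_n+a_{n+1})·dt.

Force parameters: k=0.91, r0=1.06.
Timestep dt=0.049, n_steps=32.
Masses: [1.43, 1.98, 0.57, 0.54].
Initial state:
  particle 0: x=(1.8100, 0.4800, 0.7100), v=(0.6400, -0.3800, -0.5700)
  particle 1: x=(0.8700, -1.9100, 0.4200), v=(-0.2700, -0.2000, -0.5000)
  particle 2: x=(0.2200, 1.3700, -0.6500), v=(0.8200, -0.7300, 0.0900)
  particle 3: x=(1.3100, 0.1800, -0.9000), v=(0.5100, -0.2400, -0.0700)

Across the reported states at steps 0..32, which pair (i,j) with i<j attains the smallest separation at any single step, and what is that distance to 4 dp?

step 0: x0=(1.8100, 0.4800, 0.7100) x1=(0.8700, -1.9100, 0.4200) x2=(0.2200, 1.3700, -0.6500) x3=(1.3100, 0.1800, -0.9000)
step 1: x0=(1.8401, 0.4606, 0.6809) x1=(0.8570, -1.9171, 0.3948) x2=(0.2634, 1.3281, -0.6429) x3=(1.3341, 0.1669, -0.9005)
step 2: x0=(1.8678, 0.4395, 0.6496) x1=(0.8444, -1.9188, 0.3681) x2=(0.3130, 1.2744, -0.6308) x3=(1.3564, 0.1509, -0.8952)
step 3: x0=(1.8931, 0.4169, 0.6162) x1=(0.8325, -1.9153, 0.3401) x2=(0.3682, 1.2092, -0.6138) x3=(1.3768, 0.1320, -0.8844)
step 4: x0=(1.9160, 0.3926, 0.5808) x1=(0.8212, -1.9066, 0.3107) x2=(0.4288, 1.1332, -0.5923) x3=(1.3956, 0.1101, -0.8684)
step 5: x0=(1.9366, 0.3666, 0.5436) x1=(0.8107, -1.8930, 0.2801) x2=(0.4940, 1.0470, -0.5666) x3=(1.4127, 0.0851, -0.8476)
step 6: x0=(1.9549, 0.3390, 0.5048) x1=(0.8010, -1.8746, 0.2485) x2=(0.5634, 0.9514, -0.5370) x3=(1.4283, 0.0569, -0.8223)
step 7: x0=(1.9711, 0.3097, 0.4645) x1=(0.7923, -1.8516, 0.2157) x2=(0.6361, 0.8473, -0.5041) x3=(1.4425, 0.0254, -0.7930)
step 8: x0=(1.9853, 0.2787, 0.4230) x1=(0.7846, -1.8243, 0.1821) x2=(0.7115, 0.7357, -0.4681) x3=(1.4555, -0.0095, -0.7602)
step 9: x0=(1.9976, 0.2460, 0.3804) x1=(0.7780, -1.7931, 0.1477) x2=(0.7889, 0.6174, -0.4294) x3=(1.4675, -0.0477, -0.7245)
step 10: x0=(2.0081, 0.2118, 0.3370) x1=(0.7725, -1.7581, 0.1125) x2=(0.8675, 0.4937, -0.3885) x3=(1.4786, -0.0894, -0.6865)
step 11: x0=(2.0172, 0.1759, 0.2929) x1=(0.7682, -1.7197, 0.0768) x2=(0.9464, 0.3654, -0.3457) x3=(1.4890, -0.1345, -0.6467)
step 12: x0=(2.0249, 0.1385, 0.2485) x1=(0.7651, -1.6782, 0.0407) x2=(1.0249, 0.2336, -0.3014) x3=(1.4991, -0.1830, -0.6058)
step 13: x0=(2.0316, 0.0997, 0.2038) x1=(0.7631, -1.6341, 0.0042) x2=(1.1024, 0.0993, -0.2556) x3=(1.5089, -0.2349, -0.5645)
step 14: x0=(2.0373, 0.0595, 0.1591) x1=(0.7623, -1.5877, -0.0326) x2=(1.1781, -0.0368, -0.2087) x3=(1.5186, -0.2900, -0.5235)
step 15: x0=(2.0423, 0.0182, 0.1145) x1=(0.7627, -1.5393, -0.0695) x2=(1.2515, -0.1741, -0.1604) x3=(1.5285, -0.3480, -0.4836)
step 16: x0=(2.0469, -0.0240, 0.0700) x1=(0.7641, -1.4893, -0.1064) x2=(1.3223, -0.3120, -0.1107) x3=(1.5384, -0.4086, -0.4454)
step 17: x0=(2.0512, -0.0670, 0.0257) x1=(0.7664, -1.4380, -0.1434) x2=(1.3905, -0.4506, -0.0592) x3=(1.5484, -0.4713, -0.4096)
step 18: x0=(2.0552, -0.1104, -0.0184) x1=(0.7696, -1.3859, -0.1803) x2=(1.4565, -0.5899, -0.0055) x3=(1.5583, -0.5354, -0.3768)
step 19: x0=(2.0592, -0.1540, -0.0623) x1=(0.7735, -1.3330, -0.2171) x2=(1.5208, -0.7303, 0.0507) x3=(1.5678, -0.6001, -0.3471)
step 20: x0=(2.0629, -0.1978, -0.1063) x1=(0.7779, -1.2796, -0.2539) x2=(1.5845, -0.8720, 0.1094) x3=(1.5765, -0.6650, -0.3204)
step 21: x0=(2.0665, -0.2416, -0.1502) x1=(0.7827, -1.2259, -0.2907) x2=(1.6479, -1.0152, 0.1705) x3=(1.5843, -0.7297, -0.2963)
step 22: x0=(2.0698, -0.2854, -0.1942) x1=(0.7878, -1.1718, -0.3274) x2=(1.7116, -1.1598, 0.2334) x3=(1.5913, -0.7941, -0.2742)
step 23: x0=(2.0730, -0.3292, -0.2381) x1=(0.7933, -1.1176, -0.3641) x2=(1.7755, -1.3054, 0.2977) x3=(1.5976, -0.8582, -0.2536)
step 24: x0=(2.0758, -0.3730, -0.2821) x1=(0.7990, -1.0631, -0.4007) x2=(1.8394, -1.4513, 0.3624) x3=(1.6035, -0.9224, -0.2339)
step 25: x0=(2.0784, -0.4171, -0.3259) x1=(0.8052, -1.0086, -0.4372) x2=(1.9028, -1.5968, 0.4267) x3=(1.6091, -0.9868, -0.2146)
step 26: x0=(2.0807, -0.4614, -0.3696) x1=(0.8118, -0.9542, -0.4734) x2=(1.9652, -1.7408, 0.4897) x3=(1.6146, -1.0518, -0.1952)
step 27: x0=(2.0828, -0.5062, -0.4130) x1=(0.8190, -0.8999, -0.5092) x2=(2.0262, -1.8822, 0.5503) x3=(1.6202, -1.1177, -0.1754)
step 28: x0=(2.0848, -0.5516, -0.4561) x1=(0.8269, -0.8459, -0.5446) x2=(2.0851, -2.0198, 0.6076) x3=(1.6258, -1.1848, -0.1548)
step 29: x0=(2.0865, -0.5978, -0.4985) x1=(0.8356, -0.7925, -0.5793) x2=(2.1415, -2.1525, 0.6606) x3=(1.6316, -1.2531, -0.1333)
step 30: x0=(2.0882, -0.6449, -0.5404) x1=(0.8453, -0.7398, -0.6134) x2=(2.1947, -2.2791, 0.7086) x3=(1.6375, -1.3228, -0.1109)
step 31: x0=(2.0897, -0.6930, -0.5814) x1=(0.8561, -0.6881, -0.6466) x2=(2.2444, -2.3984, 0.7506) x3=(1.6435, -1.3937, -0.0875)
step 32: x0=(2.0911, -0.7424, -0.6214) x1=(0.8681, -0.6376, -0.6788) x2=(2.2899, -2.5095, 0.7860) x3=(1.6497, -1.4655, -0.0632)

pair (2,3), distance 0.3849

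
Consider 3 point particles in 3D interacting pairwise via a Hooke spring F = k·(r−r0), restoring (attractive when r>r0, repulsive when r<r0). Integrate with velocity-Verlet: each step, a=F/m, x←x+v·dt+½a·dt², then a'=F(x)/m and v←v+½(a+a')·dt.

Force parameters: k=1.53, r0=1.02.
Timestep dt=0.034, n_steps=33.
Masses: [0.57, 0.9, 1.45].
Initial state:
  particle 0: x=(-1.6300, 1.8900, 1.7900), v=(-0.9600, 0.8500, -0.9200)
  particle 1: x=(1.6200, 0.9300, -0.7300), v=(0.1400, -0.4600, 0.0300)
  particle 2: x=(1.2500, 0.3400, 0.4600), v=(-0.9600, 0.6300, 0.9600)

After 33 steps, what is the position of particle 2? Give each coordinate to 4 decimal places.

(-0.4382, 1.5133, 1.4317)

step 0: x0=(-1.6300, 1.8900, 1.7900) x1=(1.6200, 0.9300, -0.7300) x2=(1.2500, 0.3400, 0.4600)
step 1: x0=(-1.6556, 1.9161, 1.7543) x1=(1.6222, 0.9149, -0.7268) x2=(1.2162, 0.3622, 0.4930)
step 2: x0=(-1.6672, 1.9363, 1.7100) x1=(1.6194, 0.9010, -0.7192) x2=(1.1800, 0.3859, 0.5267)
step 3: x0=(-1.6649, 1.9508, 1.6573) x1=(1.6114, 0.8884, -0.7074) x2=(1.1415, 0.4111, 0.5610)
step 4: x0=(-1.6488, 1.9594, 1.5968) x1=(1.5982, 0.8771, -0.6913) x2=(1.1008, 0.4378, 0.5958)
step 5: x0=(-1.6192, 1.9623, 1.5287) x1=(1.5800, 0.8672, -0.6711) x2=(1.0580, 0.4660, 0.6310)
step 6: x0=(-1.5765, 1.9594, 1.4537) x1=(1.5568, 0.8586, -0.6469) x2=(1.0131, 0.4955, 0.6664)
step 7: x0=(-1.5213, 1.9510, 1.3722) x1=(1.5287, 0.8513, -0.6188) x2=(0.9663, 0.5263, 0.7020)
step 8: x0=(-1.4541, 1.9372, 1.2848) x1=(1.4958, 0.8455, -0.5871) x2=(0.9178, 0.5585, 0.7377)
step 9: x0=(-1.3756, 1.9182, 1.1922) x1=(1.4585, 0.8411, -0.5519) x2=(0.8676, 0.5918, 0.7732)
step 10: x0=(-1.2866, 1.8944, 1.0949) x1=(1.4168, 0.8380, -0.5135) x2=(0.8160, 0.6261, 0.8086)
step 11: x0=(-1.1880, 1.8659, 0.9937) x1=(1.3711, 0.8362, -0.4721) x2=(0.7631, 0.6615, 0.8437)
step 12: x0=(-1.0807, 1.8333, 0.8891) x1=(1.3216, 0.8356, -0.4280) x2=(0.7091, 0.6978, 0.8784)
step 13: x0=(-0.9656, 1.7967, 0.7818) x1=(1.2687, 0.8363, -0.3814) x2=(0.6541, 0.7348, 0.9126)
step 14: x0=(-0.8438, 1.7568, 0.6725) x1=(1.2128, 0.8381, -0.3327) x2=(0.5985, 0.7724, 0.9464)
step 15: x0=(-0.7164, 1.7139, 0.5618) x1=(1.1541, 0.8409, -0.2821) x2=(0.5423, 0.8106, 0.9795)
step 16: x0=(-0.5845, 1.6685, 0.4501) x1=(1.0931, 0.8446, -0.2300) x2=(0.4858, 0.8492, 1.0120)
step 17: x0=(-0.4489, 1.6211, 0.3378) x1=(1.0302, 0.8491, -0.1765) x2=(0.4290, 0.8882, 1.0439)
step 18: x0=(-0.3109, 1.5722, 0.2255) x1=(0.9658, 0.8543, -0.1221) x2=(0.3722, 0.9273, 1.0753)
step 19: x0=(-0.1711, 1.5221, 0.1133) x1=(0.9002, 0.8599, -0.0668) x2=(0.3154, 0.9665, 1.1060)
step 20: x0=(-0.0304, 1.4714, 0.0015) x1=(0.8341, 0.8658, -0.0110) x2=(0.2587, 1.0058, 1.1363)
step 21: x0=(0.1105, 1.4203, -0.1096) x1=(0.7676, 0.8719, 0.0453) x2=(0.2020, 1.0453, 1.1660)
step 22: x0=(0.2512, 1.3692, -0.2198) x1=(0.7011, 0.8778, 0.1021) x2=(0.1455, 1.0847, 1.1951)
step 23: x0=(0.3912, 1.3184, -0.3291) x1=(0.6348, 0.8835, 0.1595) x2=(0.0891, 1.1243, 1.2234)
step 24: x0=(0.5306, 1.2681, -0.4374) x1=(0.5685, 0.8888, 0.2177) x2=(0.0329, 1.1638, 1.2508)
step 25: x0=(0.6692, 1.2180, -0.5442) x1=(0.5021, 0.8939, 0.2767) x2=(-0.0229, 1.2034, 1.2772)
step 26: x0=(0.8069, 1.1680, -0.6486) x1=(0.4355, 0.8991, 0.3361) x2=(-0.0782, 1.2429, 1.3023)
step 27: x0=(0.9431, 1.1181, -0.7497) x1=(0.3688, 0.9043, 0.3956) x2=(-0.1329, 1.2824, 1.3261)
step 28: x0=(1.0771, 1.0684, -0.8464) x1=(0.3023, 0.9097, 0.4548) x2=(-0.1867, 1.3216, 1.3483)
step 29: x0=(1.2079, 1.0189, -0.9377) x1=(0.2362, 0.9152, 0.5133) x2=(-0.2396, 1.3607, 1.3689)
step 30: x0=(1.3346, 0.9700, -1.0226) x1=(0.1709, 0.9209, 0.5706) x2=(-0.2914, 1.3995, 1.3876)
step 31: x0=(1.4562, 0.9219, -1.1002) x1=(0.1066, 0.9267, 0.6265) x2=(-0.3419, 1.4379, 1.4044)
step 32: x0=(1.5719, 0.8749, -1.1697) x1=(0.0438, 0.9325, 0.6807) x2=(-0.3909, 1.4759, 1.4191)
step 33: x0=(1.6806, 0.8292, -1.2304) x1=(-0.0173, 0.9382, 0.7327) x2=(-0.4382, 1.5133, 1.4317)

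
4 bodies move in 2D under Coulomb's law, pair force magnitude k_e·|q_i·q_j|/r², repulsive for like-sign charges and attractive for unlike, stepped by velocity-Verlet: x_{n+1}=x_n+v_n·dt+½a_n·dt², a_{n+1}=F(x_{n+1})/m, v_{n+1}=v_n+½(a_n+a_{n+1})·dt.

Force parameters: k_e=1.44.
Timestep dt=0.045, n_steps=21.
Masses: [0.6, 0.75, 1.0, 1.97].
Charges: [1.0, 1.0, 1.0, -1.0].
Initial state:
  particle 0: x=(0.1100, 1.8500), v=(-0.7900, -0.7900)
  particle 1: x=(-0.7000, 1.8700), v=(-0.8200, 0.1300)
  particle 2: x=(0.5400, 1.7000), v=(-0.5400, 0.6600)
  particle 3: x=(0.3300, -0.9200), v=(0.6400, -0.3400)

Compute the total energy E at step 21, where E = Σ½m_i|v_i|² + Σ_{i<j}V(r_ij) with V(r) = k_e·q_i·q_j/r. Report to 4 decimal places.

step 0: x0=(0.1100, 1.8500) x1=(-0.7000, 1.8700) x2=(0.5400, 1.7000) x3=(0.3300, -0.9200)
step 1: x0=(0.0671, 1.8179) x1=(-0.7410, 1.8759) x2=(0.5232, 1.7270) x3=(0.3588, -0.9350)
step 2: x0=(0.0096, 1.7890) x1=(-0.7902, 1.8821) x2=(0.5215, 1.7508) x3=(0.3875, -0.9495)
step 3: x0=(-0.0587, 1.7600) x1=(-0.8473, 1.8888) x2=(0.5324, 1.7732) x3=(0.4161, -0.9634)
step 4: x0=(-0.1333, 1.7289) x1=(-0.9124, 1.8963) x2=(0.5531, 1.7953) x3=(0.4446, -0.9768)
step 5: x0=(-0.2105, 1.6945) x1=(-0.9850, 1.9049) x2=(0.5813, 1.8175) x3=(0.4731, -0.9897)
step 6: x0=(-0.2877, 1.6564) x1=(-1.0649, 1.9148) x2=(0.6152, 1.8400) x3=(0.5014, -1.0021)
step 7: x0=(-0.3635, 1.6143) x1=(-1.1515, 1.9263) x2=(0.6534, 1.8627) x3=(0.5297, -1.0140)
step 8: x0=(-0.4370, 1.5680) x1=(-1.2442, 1.9395) x2=(0.6951, 1.8857) x3=(0.5578, -1.0254)
step 9: x0=(-0.5082, 1.5176) x1=(-1.3422, 1.9546) x2=(0.7396, 1.9089) x3=(0.5858, -1.0364)
step 10: x0=(-0.5770, 1.4632) x1=(-1.4448, 1.9714) x2=(0.7863, 1.9322) x3=(0.6136, -1.0469)
step 11: x0=(-0.6435, 1.4050) x1=(-1.5513, 1.9900) x2=(0.8350, 1.9557) x3=(0.6414, -1.0570)
step 12: x0=(-0.7081, 1.3434) x1=(-1.6612, 2.0101) x2=(0.8852, 1.9793) x3=(0.6689, -1.0667)
step 13: x0=(-0.7710, 1.2786) x1=(-1.7739, 2.0317) x2=(0.9368, 2.0029) x3=(0.6964, -1.0760)
step 14: x0=(-0.8323, 1.2108) x1=(-1.8889, 2.0546) x2=(0.9896, 2.0265) x3=(0.7237, -1.0849)
step 15: x0=(-0.8924, 1.1403) x1=(-2.0059, 2.0786) x2=(1.0433, 2.0501) x3=(0.7508, -1.0934)
step 16: x0=(-0.9513, 1.0674) x1=(-2.1246, 2.1037) x2=(1.0979, 2.0737) x3=(0.7778, -1.1015)
step 17: x0=(-1.0091, 0.9922) x1=(-2.2446, 2.1297) x2=(1.1533, 2.0973) x3=(0.8046, -1.1093)
step 18: x0=(-1.0660, 0.9151) x1=(-2.3660, 2.1564) x2=(1.2093, 2.1208) x3=(0.8313, -1.1167)
step 19: x0=(-1.1220, 0.8361) x1=(-2.4883, 2.1839) x2=(1.2659, 2.1442) x3=(0.8578, -1.1238)
step 20: x0=(-1.1772, 0.7554) x1=(-2.6116, 2.2119) x2=(1.3230, 2.1676) x3=(0.8841, -1.1306)
step 21: x0=(-1.2317, 0.6732) x1=(-2.7356, 2.2406) x2=(1.3806, 2.1908) x3=(0.9103, -1.1371)
step 0 velocities: v0=(-0.7900, -0.7900) v1=(-0.8200, 0.1300) v2=(-0.5400, 0.6600) v3=(0.6400, -0.3400)
step 0: KE=1.5139, PE=4.5395, E=6.0533
step 21 velocities: v0=(-1.2019, -1.8426) v1=(-2.7641, 0.6416) v2=(1.2842, 0.5159) v3=(0.5796, -0.1410)
step 21: KE=5.7797, PE=0.2577, E=6.0374

6.0374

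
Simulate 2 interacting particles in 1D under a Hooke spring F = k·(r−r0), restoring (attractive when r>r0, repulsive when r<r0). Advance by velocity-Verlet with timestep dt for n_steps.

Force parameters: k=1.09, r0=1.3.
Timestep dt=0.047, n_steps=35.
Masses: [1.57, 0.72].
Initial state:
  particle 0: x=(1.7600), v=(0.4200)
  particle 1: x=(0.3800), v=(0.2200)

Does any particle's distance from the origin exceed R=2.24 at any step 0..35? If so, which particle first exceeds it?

step 0: x0=(1.7600) x1=(0.3800)
step 1: x0=(1.7797) x1=(0.3905)
step 2: x0=(1.7992) x1=(0.4012)
step 3: x0=(1.8186) x1=(0.4123)
step 4: x0=(1.8378) x1=(0.4238)
step 5: x0=(1.8569) x1=(0.4356)
step 6: x0=(1.8758) x1=(0.4479)
step 7: x0=(1.8944) x1=(0.4605)
step 8: x0=(1.9129) x1=(0.4737)
step 9: x0=(1.9312) x1=(0.4872)
step 10: x0=(1.9492) x1=(0.5013)
step 11: x0=(1.9670) x1=(0.5159)
step 12: x0=(1.9846) x1=(0.5309)
step 13: x0=(2.0019) x1=(0.5465)
step 14: x0=(2.0190) x1=(0.5626)
step 15: x0=(2.0359) x1=(0.5792)
step 16: x0=(2.0525) x1=(0.5964)
step 17: x0=(2.0689) x1=(0.6140)
step 18: x0=(2.0850) x1=(0.6322)
step 19: x0=(2.1009) x1=(0.6509)
step 20: x0=(2.1166) x1=(0.6701)
step 21: x0=(2.1320) x1=(0.6898)
step 22: x0=(2.1473) x1=(0.7100)
step 23: x0=(2.1623) x1=(0.7306)
step 24: x0=(2.1771) x1=(0.7517)
step 25: x0=(2.1918) x1=(0.7731)
step 26: x0=(2.2062) x1=(0.7950)
step 27: x0=(2.2205) x1=(0.8173)
step 28: x0=(2.2346) x1=(0.8399)
step 29: x0=(2.2486) x1=(0.8628)
step 30: x0=(2.2624) x1=(0.8860)
step 31: x0=(2.2761) x1=(0.9094)
step 32: x0=(2.2898) x1=(0.9331)
step 33: x0=(2.3033) x1=(0.9570)
step 34: x0=(2.3168) x1=(0.9810)
step 35: x0=(2.3302) x1=(1.0051)

yes, particle 0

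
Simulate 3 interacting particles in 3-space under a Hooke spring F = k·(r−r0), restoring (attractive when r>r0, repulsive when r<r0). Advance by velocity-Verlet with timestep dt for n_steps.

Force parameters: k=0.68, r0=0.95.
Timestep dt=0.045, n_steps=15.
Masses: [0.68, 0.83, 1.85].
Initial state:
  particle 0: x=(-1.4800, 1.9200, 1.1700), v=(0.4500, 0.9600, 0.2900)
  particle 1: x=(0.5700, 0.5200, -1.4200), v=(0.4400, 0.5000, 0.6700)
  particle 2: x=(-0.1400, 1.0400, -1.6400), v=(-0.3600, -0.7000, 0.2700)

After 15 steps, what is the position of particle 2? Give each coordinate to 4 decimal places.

(-0.4426, 0.6362, -1.3027)

step 0: x0=(-1.4800, 1.9200, 1.1700) x1=(0.5700, 0.5200, -1.4200) x2=(-0.1400, 1.0400, -1.6400)
step 1: x0=(-1.4573, 1.9615, 1.1791) x1=(0.5886, 0.5433, -1.3883) x2=(-0.1566, 1.0087, -1.6271)
step 2: x0=(-1.4296, 1.9996, 1.1804) x1=(0.6047, 0.5684, -1.3534) x2=(-0.1738, 0.9780, -1.6128)
step 3: x0=(-1.3972, 2.0341, 1.1739) x1=(0.6184, 0.5951, -1.3154) x2=(-0.1918, 0.9478, -1.5969)
step 4: x0=(-1.3600, 2.0649, 1.1598) x1=(0.6297, 0.6236, -1.2744) x2=(-0.2104, 0.9182, -1.5797)
step 5: x0=(-1.3183, 2.0919, 1.1383) x1=(0.6387, 0.6538, -1.2305) x2=(-0.2296, 0.8892, -1.5610)
step 6: x0=(-1.2722, 2.1152, 1.1094) x1=(0.6452, 0.6857, -1.1837) x2=(-0.2494, 0.8608, -1.5409)
step 7: x0=(-1.2219, 2.1346, 1.0735) x1=(0.6495, 0.7193, -1.1342) x2=(-0.2696, 0.8330, -1.5194)
step 8: x0=(-1.1676, 2.1502, 1.0309) x1=(0.6515, 0.7546, -1.0822) x2=(-0.2904, 0.8059, -1.4966)
step 9: x0=(-1.1096, 2.1620, 0.9818) x1=(0.6513, 0.7915, -1.0279) x2=(-0.3115, 0.7795, -1.4725)
step 10: x0=(-1.0480, 2.1699, 0.9265) x1=(0.6489, 0.8300, -0.9713) x2=(-0.3329, 0.7538, -1.4471)
step 11: x0=(-0.9831, 2.1742, 0.8655) x1=(0.6444, 0.8699, -0.9127) x2=(-0.3546, 0.7288, -1.4205)
step 12: x0=(-0.9152, 2.1748, 0.7991) x1=(0.6379, 0.9112, -0.8523) x2=(-0.3765, 0.7045, -1.3927)
step 13: x0=(-0.8447, 2.1718, 0.7276) x1=(0.6294, 0.9538, -0.7903) x2=(-0.3985, 0.6810, -1.3638)
step 14: x0=(-0.7717, 2.1654, 0.6517) x1=(0.6191, 0.9975, -0.7270) x2=(-0.4206, 0.6582, -1.3337)
step 15: x0=(-0.6966, 2.1558, 0.5715) x1=(0.6070, 1.0422, -0.6626) x2=(-0.4426, 0.6362, -1.3027)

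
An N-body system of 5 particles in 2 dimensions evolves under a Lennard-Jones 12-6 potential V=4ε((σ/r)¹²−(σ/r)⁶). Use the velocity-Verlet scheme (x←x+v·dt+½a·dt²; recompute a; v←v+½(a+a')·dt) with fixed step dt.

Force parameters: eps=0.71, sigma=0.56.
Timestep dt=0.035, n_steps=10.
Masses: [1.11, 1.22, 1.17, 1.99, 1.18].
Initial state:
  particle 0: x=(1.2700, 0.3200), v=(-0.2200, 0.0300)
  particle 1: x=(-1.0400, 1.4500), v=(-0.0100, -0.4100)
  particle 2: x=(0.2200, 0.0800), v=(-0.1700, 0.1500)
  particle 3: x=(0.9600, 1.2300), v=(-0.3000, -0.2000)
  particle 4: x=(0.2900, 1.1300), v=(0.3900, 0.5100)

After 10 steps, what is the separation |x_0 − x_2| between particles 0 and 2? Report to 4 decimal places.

0.9993

step 0: x0=(1.2700, 0.3200) x1=(-1.0400, 1.4500) x2=(0.2200, 0.0800) x3=(0.9600, 1.2300) x4=(0.2900, 1.1300)
step 1: x0=(1.2620, 0.3214) x1=(-1.0403, 1.4356) x2=(0.2142, 0.0855) x3=(0.9487, 1.2227) x4=(0.3051, 1.1479)
step 2: x0=(1.2533, 0.3235) x1=(-1.0406, 1.4213) x2=(0.2088, 0.0915) x3=(0.9363, 1.2148) x4=(0.3221, 1.1656)
step 3: x0=(1.2440, 0.3263) x1=(-1.0408, 1.4069) x2=(0.2038, 0.0979) x3=(0.9253, 1.2066) x4=(0.3371, 1.1827)
step 4: x0=(1.2339, 0.3299) x1=(-1.0409, 1.3925) x2=(0.1992, 0.1047) x3=(0.9208, 1.1981) x4=(0.3413, 1.1991)
step 5: x0=(1.2230, 0.3344) x1=(-1.0410, 1.3780) x2=(0.1950, 0.1119) x3=(0.9257, 1.1891) x4=(0.3299, 1.2152)
step 6: x0=(1.2114, 0.3398) x1=(-1.0410, 1.3636) x2=(0.1913, 0.1196) x3=(0.9353, 1.1793) x4=(0.3110, 1.2313)
step 7: x0=(1.1989, 0.3464) x1=(-1.0409, 1.3491) x2=(0.1879, 0.1277) x3=(0.9451, 1.1689) x4=(0.2917, 1.2471)
step 8: x0=(1.1855, 0.3543) x1=(-1.0407, 1.3347) x2=(0.1851, 0.1361) x3=(0.9538, 1.1578) x4=(0.2749, 1.2623)
step 9: x0=(1.1711, 0.3638) x1=(-1.0405, 1.3202) x2=(0.1828, 0.1450) x3=(0.9608, 1.1461) x4=(0.2611, 1.2767)
step 10: x0=(1.1556, 0.3751) x1=(-1.0401, 1.3057) x2=(0.1810, 0.1543) x3=(0.9663, 1.1335) x4=(0.2503, 1.2903)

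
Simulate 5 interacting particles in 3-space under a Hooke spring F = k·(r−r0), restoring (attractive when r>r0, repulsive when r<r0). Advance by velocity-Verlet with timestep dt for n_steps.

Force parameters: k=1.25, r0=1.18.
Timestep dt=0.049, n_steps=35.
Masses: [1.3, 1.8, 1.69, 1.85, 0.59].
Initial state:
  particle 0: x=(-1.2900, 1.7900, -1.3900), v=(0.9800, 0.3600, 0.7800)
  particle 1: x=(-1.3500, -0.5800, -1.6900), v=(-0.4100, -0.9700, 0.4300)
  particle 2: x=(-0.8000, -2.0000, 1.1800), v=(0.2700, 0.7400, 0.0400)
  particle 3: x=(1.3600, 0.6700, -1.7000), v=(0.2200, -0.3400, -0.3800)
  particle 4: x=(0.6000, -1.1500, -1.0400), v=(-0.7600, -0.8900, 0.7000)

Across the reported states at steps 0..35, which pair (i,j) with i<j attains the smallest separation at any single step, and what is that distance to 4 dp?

step 0: x0=(-1.2900, 1.7900, -1.3900) x1=(-1.3500, -0.5800, -1.6900) x2=(-0.8000, -2.0000, 1.1800) x3=(1.3600, 0.6700, -1.7000) x4=(0.6000, -1.1500, -1.0400)
step 1: x0=(-1.2383, 1.8000, -1.3497) x1=(-1.3677, -0.6269, -1.6670) x2=(-0.7853, -1.9583, 1.1756) x3=(1.3666, 0.6510, -1.7165) x4=(0.5562, -1.1872, -1.0045)
step 2: x0=(-1.1798, 1.7945, -1.3054) x1=(-1.3804, -0.6721, -1.6404) x2=(-0.7677, -1.9059, 1.1588) x3=(1.3649, 0.6275, -1.7287) x4=(0.5000, -1.2111, -0.9671)
step 3: x0=(-1.1147, 1.7736, -1.2574) x1=(-1.3883, -0.7156, -1.6101) x2=(-0.7473, -1.8434, 1.1299) x3=(1.3549, 0.5993, -1.7363) x4=(0.4326, -1.2215, -0.9282)
step 4: x0=(-1.0438, 1.7374, -1.2060) x1=(-1.3911, -0.7570, -1.5765) x2=(-0.7243, -1.7713, 1.0893) x3=(1.3366, 0.5667, -1.7395) x4=(0.3552, -1.2181, -0.8883)
step 5: x0=(-0.9677, 1.6865, -1.1514) x1=(-1.3891, -0.7961, -1.5395) x2=(-0.6988, -1.6901, 1.0377) x3=(1.3104, 0.5298, -1.7380) x4=(0.2695, -1.2014, -0.8479)
step 6: x0=(-0.8869, 1.6213, -1.0941) x1=(-1.3823, -0.8328, -1.4995) x2=(-0.6711, -1.6006, 0.9755) x3=(1.2763, 0.4888, -1.7319) x4=(0.1771, -1.1718, -0.8075)
step 7: x0=(-0.8023, 1.5427, -1.0343) x1=(-1.3708, -0.8668, -1.4567) x2=(-0.6412, -1.5034, 0.9037) x3=(1.2348, 0.4438, -1.7213) x4=(0.0796, -1.1300, -0.7674)
step 8: x0=(-0.7145, 1.4514, -0.9724) x1=(-1.3550, -0.8981, -1.4113) x2=(-0.6095, -1.3994, 0.8231) x3=(1.1861, 0.3951, -1.7062) x4=(-0.0212, -1.0770, -0.7282)
step 9: x0=(-0.6243, 1.3487, -0.9090) x1=(-1.3350, -0.9266, -1.3637) x2=(-0.5762, -1.2893, 0.7345) x3=(1.1306, 0.3430, -1.6868) x4=(-0.1236, -1.0137, -0.6903)
step 10: x0=(-0.5324, 1.2356, -0.8442) x1=(-1.3111, -0.9522, -1.3142) x2=(-0.5414, -1.1740, 0.6389) x3=(1.0688, 0.2878, -1.6633) x4=(-0.2259, -0.9416, -0.6541)
step 11: x0=(-0.4396, 1.1134, -0.7786) x1=(-1.2836, -0.9750, -1.2631) x2=(-0.5053, -1.0543, 0.5374) x3=(1.0012, 0.2297, -1.6358) x4=(-0.3268, -0.8618, -0.6200)
step 12: x0=(-0.3464, 0.9836, -0.7126) x1=(-1.2528, -0.9950, -1.2107) x2=(-0.4681, -0.9312, 0.4311) x3=(0.9284, 0.1692, -1.6047) x4=(-0.4250, -0.7756, -0.5881)
step 13: x0=(-0.2535, 0.8477, -0.6464) x1=(-1.2191, -1.0125, -1.1575) x2=(-0.4300, -0.8055, 0.3210) x3=(0.8509, 0.1064, -1.5703) x4=(-0.5199, -0.6844, -0.5589)
step 14: x0=(-0.1612, 0.7069, -0.5804) x1=(-1.1828, -1.0276, -1.1037) x2=(-0.3908, -0.6779, 0.2082) x3=(0.7693, 0.0419, -1.5329) x4=(-0.6113, -0.5892, -0.5326)
step 15: x0=(-0.0697, 0.5629, -0.5148) x1=(-1.1441, -1.0407, -1.0496) x2=(-0.3508, -0.5493, 0.0937) x3=(0.6841, -0.0242, -1.4930) x4=(-0.6997, -0.4911, -0.5091)
step 16: x0=(0.0208, 0.4168, -0.4500) x1=(-1.1033, -1.0520, -0.9954) x2=(-0.3098, -0.4205, -0.0217) x3=(0.5961, -0.0915, -1.4510) x4=(-0.7861, -0.3909, -0.4886)
step 17: x0=(0.1107, 0.2697, -0.3860) x1=(-1.0606, -1.0619, -0.9411) x2=(-0.2680, -0.2919, -0.1374) x3=(0.5058, -0.1597, -1.4074) x4=(-0.8717, -0.2892, -0.4705)
step 18: x0=(0.2001, 0.1224, -0.3228) x1=(-1.0161, -1.0707, -0.8868) x2=(-0.2258, -0.1641, -0.2531) x3=(0.4135, -0.2285, -1.3626) x4=(-0.9575, -0.1862, -0.4544)
step 19: x0=(0.2899, -0.0249, -0.2601) x1=(-0.9700, -1.0784, -0.8325) x2=(-0.1839, -0.0372, -0.3687) x3=(0.3199, -0.2978, -1.3171) x4=(-1.0431, -0.0825, -0.4397)
step 20: x0=(0.3798, -0.1730, -0.1974) x1=(-0.9225, -1.0851, -0.7780) x2=(-0.1430, 0.0895, -0.4846) x3=(0.2251, -0.3674, -1.2712) x4=(-1.1277, 0.0213, -0.4261)
step 21: x0=(0.4690, -0.3221, -0.1344) x1=(-0.8737, -1.0908, -0.7232) x2=(-0.1028, 0.2164, -0.6007) x3=(0.1296, -0.4372, -1.2252) x4=(-1.2095, 0.1244, -0.4134)
step 22: x0=(0.5565, -0.4717, -0.0717) x1=(-0.8239, -1.0954, -0.6682) x2=(-0.0632, 0.3434, -0.7168) x3=(0.0333, -0.5070, -1.1791) x4=(-1.2866, 0.2252, -0.4015)
step 23: x0=(0.6413, -0.6210, -0.0098) x1=(-0.7732, -1.0986, -0.6128) x2=(-0.0242, 0.4699, -0.8327) x3=(-0.0636, -0.5768, -1.1327) x4=(-1.3569, 0.3224, -0.3905)
step 24: x0=(0.7225, -0.7690, 0.0506) x1=(-0.7220, -1.1003, -0.5571) x2=(0.0142, 0.5952, -0.9479) x3=(-0.1608, -0.6462, -1.0859) x4=(-1.4186, 0.4142, -0.3804)
step 25: x0=(0.7992, -0.9145, 0.1088) x1=(-0.6703, -1.1004, -0.5010) x2=(0.0520, 0.7183, -1.0620) x3=(-0.2581, -0.7146, -1.0386) x4=(-1.4695, 0.4989, -0.3713)
step 26: x0=(0.8707, -1.0566, 0.1641) x1=(-0.6182, -1.0985, -0.4444) x2=(0.0890, 0.8381, -1.1744) x3=(-0.3553, -0.7817, -0.9909) x4=(-1.5080, 0.5749, -0.3634)
step 27: x0=(0.9363, -1.1939, 0.2159) x1=(-0.5659, -1.0944, -0.3875) x2=(0.1248, 0.9536, -1.2843) x3=(-0.4521, -0.8468, -0.9429) x4=(-1.5325, 0.6406, -0.3566)
step 28: x0=(0.9951, -1.3255, 0.2636) x1=(-0.5131, -1.0879, -0.3301) x2=(0.1594, 1.0636, -1.3911) x3=(-0.5482, -0.9098, -0.8950) x4=(-1.5418, 0.6946, -0.3511)
step 29: x0=(1.0465, -1.4501, 0.3066) x1=(-0.4596, -1.0786, -0.2725) x2=(0.1923, 1.1672, -1.4939) x3=(-0.6434, -0.9702, -0.8472) x4=(-1.5349, 0.7357, -0.3468)
step 30: x0=(1.0901, -1.5668, 0.3443) x1=(-0.4054, -1.0662, -0.2149) x2=(0.2235, 1.2633, -1.5920) x3=(-0.7377, -1.0280, -0.7997) x4=(-1.5113, 0.7628, -0.3438)
step 31: x0=(1.1253, -1.6746, 0.3764) x1=(-0.3502, -1.0506, -0.1577) x2=(0.2528, 1.3511, -1.6846) x3=(-0.8306, -1.0829, -0.7524) x4=(-1.4706, 0.7753, -0.3421)
step 32: x0=(1.1518, -1.7727, 0.4025) x1=(-0.2941, -1.0315, -0.1014) x2=(0.2798, 1.4296, -1.7710) x3=(-0.9218, -1.1347, -0.7053) x4=(-1.4128, 0.7726, -0.3416)
step 33: x0=(1.1694, -1.8604, 0.4221) x1=(-0.2372, -1.0088, -0.0463) x2=(0.3046, 1.4981, -1.8504) x3=(-1.0107, -1.1834, -0.6585) x4=(-1.3384, 0.7547, -0.3423)
step 34: x0=(1.1779, -1.9369, 0.4352) x1=(-0.1795, -0.9827, 0.0071) x2=(0.3269, 1.5559, -1.9223) x3=(-1.0968, -1.2286, -0.6119) x4=(-1.2481, 0.7216, -0.3441)
step 35: x0=(1.1774, -2.0018, 0.4415) x1=(-0.1213, -0.9531, 0.0585) x2=(0.3467, 1.6024, -1.9860) x3=(-1.1796, -1.2703, -0.5656) x4=(-1.1426, 0.6739, -0.3471)

pair (0,2), distance 0.4862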